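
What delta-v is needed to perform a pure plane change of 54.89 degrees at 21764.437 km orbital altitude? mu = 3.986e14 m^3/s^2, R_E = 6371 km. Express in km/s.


r = 28135.4370 km = 2.8135437e+07 m
V = sqrt(mu/r) = 3763.9324 m/s
di = 54.89 deg = 0.9580112 rad
dV = 2*V*sin(di/2) = 2*3763.9324*sin(0.4790056)
dV = 3469.5698 m/s = 3.4696 km/s

3.4696 km/s


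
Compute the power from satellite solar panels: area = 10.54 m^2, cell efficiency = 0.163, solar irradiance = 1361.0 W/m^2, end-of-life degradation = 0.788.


P = area * eta * S * degradation
P = 10.54 * 0.163 * 1361.0 * 0.788
P = 1842.5215 W

1842.5215 W


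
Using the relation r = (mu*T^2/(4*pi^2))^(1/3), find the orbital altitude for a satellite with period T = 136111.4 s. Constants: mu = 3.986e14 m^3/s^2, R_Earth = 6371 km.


T = 136111.4 s
r = (mu*T^2/(4*pi^2))^(1/3) = (3.986e14 * 136111.4^2 / (4*pi^2))^(1/3)
r = 5.7190275e+07 m = 57190.2752 km
alt = r - R_E = 57190.2752 - 6371 = 50819.2752 km

50819.2752 km


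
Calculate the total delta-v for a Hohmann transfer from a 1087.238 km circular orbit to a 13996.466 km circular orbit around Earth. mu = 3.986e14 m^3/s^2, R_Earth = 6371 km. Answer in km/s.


r1 = 7458.2380 km = 7.458238e+06 m
r2 = 20367.4660 km = 2.0367466e+07 m
dv1 = sqrt(mu/r1)*(sqrt(2*r2/(r1+r2)) - 1) = 1534.7090 m/s
dv2 = sqrt(mu/r2)*(1 - sqrt(2*r1/(r1+r2))) = 1184.8532 m/s
total dv = |dv1| + |dv2| = 1534.7090 + 1184.8532 = 2719.5622 m/s = 2.7196 km/s

2.7196 km/s


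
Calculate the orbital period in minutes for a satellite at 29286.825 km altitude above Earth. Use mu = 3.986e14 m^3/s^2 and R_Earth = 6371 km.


r = 35657.8250 km = 3.5657825e+07 m
T = 2*pi*sqrt(r^3/mu) = 2*pi*sqrt(4.5338229e+22 / 3.986e14)
T = 67010.5982 s = 1116.8433 min

1116.8433 minutes


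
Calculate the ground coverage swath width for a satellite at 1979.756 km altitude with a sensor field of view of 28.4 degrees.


FOV = 28.4 deg = 0.4956735 rad
swath = 2 * alt * tan(FOV/2) = 2 * 1979.756 * tan(0.2478368)
swath = 2 * 1979.756 * 0.2530389
swath = 1001.9106 km

1001.9106 km


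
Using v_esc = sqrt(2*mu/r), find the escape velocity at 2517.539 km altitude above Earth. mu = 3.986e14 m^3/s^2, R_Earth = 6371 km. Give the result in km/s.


r = 6371.0 + 2517.539 = 8888.5390 km = 8.888539e+06 m
v_esc = sqrt(2*mu/r) = sqrt(2*3.986e14 / 8.888539e+06)
v_esc = 9470.4029 m/s = 9.4704 km/s

9.4704 km/s


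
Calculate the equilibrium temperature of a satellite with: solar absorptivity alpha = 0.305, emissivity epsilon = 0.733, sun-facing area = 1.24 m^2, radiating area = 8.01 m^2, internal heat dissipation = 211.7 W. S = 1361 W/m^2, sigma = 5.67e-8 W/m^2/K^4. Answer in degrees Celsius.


Numerator = alpha*S*A_sun + Q_int = 0.305*1361*1.24 + 211.7 = 726.4302 W
Denominator = eps*sigma*A_rad = 0.733*5.67e-8*8.01 = 3.3290441e-07 W/K^4
T^4 = 2.1820985e+09 K^4
T = 216.1318 K = -57.0182 C

-57.0182 degrees Celsius


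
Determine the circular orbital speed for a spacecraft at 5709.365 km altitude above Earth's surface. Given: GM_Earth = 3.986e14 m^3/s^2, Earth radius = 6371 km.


r = R_E + alt = 6371.0 + 5709.365 = 12080.3650 km = 1.2080365e+07 m
v = sqrt(mu/r) = sqrt(3.986e14 / 1.2080365e+07) = 5744.1877 m/s = 5.7442 km/s

5.7442 km/s


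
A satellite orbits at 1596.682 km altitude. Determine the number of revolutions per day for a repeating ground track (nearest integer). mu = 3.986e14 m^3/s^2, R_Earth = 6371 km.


r = 7.967682e+06 m
T = 2*pi*sqrt(r^3/mu) = 7077.9780 s = 117.9663 min
revs/day = 1440 / 117.9663 = 12.2069
Rounded: 12 revolutions per day

12 revolutions per day


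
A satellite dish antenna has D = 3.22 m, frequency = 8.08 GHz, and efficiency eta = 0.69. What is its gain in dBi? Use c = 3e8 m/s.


lambda = c/f = 3e8 / 8.08e+09 = 0.03712871 m
G = eta*(pi*D/lambda)^2 = 0.69*(pi*3.22/0.03712871)^2
G = 51220.1436 (linear)
G = 10*log10(51220.1436) = 47.0944 dBi

47.0944 dBi


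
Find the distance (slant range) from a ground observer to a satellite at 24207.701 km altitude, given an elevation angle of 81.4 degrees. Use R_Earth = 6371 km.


h = 24207.701 km, el = 81.4 deg
d = -R_E*sin(el) + sqrt((R_E*sin(el))^2 + 2*R_E*h + h^2)
d = -6371.0000*sin(1.4207) + sqrt((6371.0000*0.9887564)^2 + 2*6371.0000*24207.701 + 24207.701^2)
d = 24264.4898 km

24264.4898 km


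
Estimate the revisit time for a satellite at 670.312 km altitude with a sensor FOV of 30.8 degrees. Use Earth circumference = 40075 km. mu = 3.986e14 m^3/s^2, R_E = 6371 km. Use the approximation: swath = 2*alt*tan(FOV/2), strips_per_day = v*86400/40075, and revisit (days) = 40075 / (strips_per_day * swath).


swath = 2*670.312*tan(0.2687807) = 369.2694 km
v = sqrt(mu/r) = 7523.8799 m/s = 7.5239 km/s
strips/day = v*86400/40075 = 7.5239*86400/40075 = 16.2212
coverage/day = strips * swath = 16.2212 * 369.2694 = 5989.9797 km
revisit = 40075 / 5989.9797 = 6.6903 days

6.6903 days


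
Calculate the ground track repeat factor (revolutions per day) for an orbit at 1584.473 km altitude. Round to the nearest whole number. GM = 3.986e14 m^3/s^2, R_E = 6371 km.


r = 7.955473e+06 m
T = 2*pi*sqrt(r^3/mu) = 7061.7157 s = 117.6953 min
revs/day = 1440 / 117.6953 = 12.2350
Rounded: 12 revolutions per day

12 revolutions per day


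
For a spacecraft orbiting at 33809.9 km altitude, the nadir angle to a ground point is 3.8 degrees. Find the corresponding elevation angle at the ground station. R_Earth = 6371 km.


r = R_E + alt = 40180.9000 km
Law of sines in the satellite / Earth-center / ground-point triangle:
  sin(nadir)/R_E = sin(90 + el)/r  =>  cos(el) = (r/R_E)*sin(nadir)
cos(el) = (40180.9000 / 6371.0000) * sin(3.8 deg) = 0.4179791
el = arccos(0.4179791) = 65.2929 deg
(Earth-central angle = 90 - nadir - el = 20.9071 deg)

65.2929 degrees


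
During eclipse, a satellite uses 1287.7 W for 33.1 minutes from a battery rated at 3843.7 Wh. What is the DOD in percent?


E_used = P * t / 60 = 1287.7 * 33.1 / 60 = 710.3812 Wh
DOD = E_used / E_total * 100 = 710.3812 / 3843.7 * 100
DOD = 18.4817 %

18.4817 %


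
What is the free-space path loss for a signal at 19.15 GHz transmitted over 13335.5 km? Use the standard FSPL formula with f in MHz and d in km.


f = 19.15 GHz = 19150.0000 MHz
d = 13335.5 km
FSPL = 32.44 + 20*log10(19150.0000) + 20*log10(13335.5)
FSPL = 32.44 + 85.6434 + 82.5002
FSPL = 200.5836 dB

200.5836 dB


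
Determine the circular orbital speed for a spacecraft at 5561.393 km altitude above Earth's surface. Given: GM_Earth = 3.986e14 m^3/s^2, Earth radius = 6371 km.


r = R_E + alt = 6371.0 + 5561.393 = 11932.3930 km = 1.1932393e+07 m
v = sqrt(mu/r) = sqrt(3.986e14 / 1.1932393e+07) = 5779.6944 m/s = 5.7797 km/s

5.7797 km/s


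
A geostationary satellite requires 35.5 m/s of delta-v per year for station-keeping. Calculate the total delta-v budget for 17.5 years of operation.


dV = rate * years = 35.5 * 17.5
dV = 621.2500 m/s

621.2500 m/s


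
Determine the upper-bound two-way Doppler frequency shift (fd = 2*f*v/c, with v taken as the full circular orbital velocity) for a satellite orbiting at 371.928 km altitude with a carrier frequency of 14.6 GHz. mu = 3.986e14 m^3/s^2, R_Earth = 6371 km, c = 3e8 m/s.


r = 6.742928e+06 m
v = sqrt(mu/r) = 7688.5490 m/s (worst-case radial velocity)
f = 14.6 GHz = 1.46e+10 Hz
fd = 2*f*v/c = 2*1.46e+10*7688.5490/3.0e+08
fd = 748352.1018 Hz

748352.1018 Hz


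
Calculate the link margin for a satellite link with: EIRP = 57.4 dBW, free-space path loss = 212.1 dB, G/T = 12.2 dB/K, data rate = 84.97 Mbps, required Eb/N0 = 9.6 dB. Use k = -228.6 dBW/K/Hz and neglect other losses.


C/N0 = EIRP - FSPL + G/T - k = 57.4 - 212.1 + 12.2 - (-228.6)
C/N0 = 86.1000 dB-Hz
R_b = 84.97 Mbps = 8.497e+07 bps -> 10*log10(R_b) = 79.2927 dB-Hz
Eb/N0 = C/N0 - 10*log10(R_b) = 86.1000 - 79.2927 = 6.8073 dB
Margin = Eb/N0 - Eb/N0_req = 6.8073 - 9.6 = -2.7927 dB (negative margin: link does not close)

-2.7927 dB


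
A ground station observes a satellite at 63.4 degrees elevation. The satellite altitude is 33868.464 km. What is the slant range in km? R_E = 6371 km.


h = 33868.464 km, el = 63.4 deg
d = -R_E*sin(el) + sqrt((R_E*sin(el))^2 + 2*R_E*h + h^2)
d = -6371.0000*sin(1.1065) + sqrt((6371.0000*0.8941542)^2 + 2*6371.0000*33868.464 + 33868.464^2)
d = 34441.5635 km

34441.5635 km


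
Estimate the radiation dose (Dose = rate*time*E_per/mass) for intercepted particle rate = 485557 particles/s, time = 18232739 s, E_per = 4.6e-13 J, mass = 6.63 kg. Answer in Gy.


Total energy deposited = rate * time * E_per
  = 485557 * 18232739 * 4.6e-13 = 4.0724 J
Dose = E_total / mass = 4.0724 / 6.63
Dose = 0.6142377 Gy

0.6142 Gy


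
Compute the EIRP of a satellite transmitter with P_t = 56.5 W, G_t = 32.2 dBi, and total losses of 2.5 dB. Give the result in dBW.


Pt = 56.5 W = 17.5205 dBW
EIRP = Pt_dBW + Gt - losses = 17.5205 + 32.2 - 2.5 = 47.2205 dBW

47.2205 dBW


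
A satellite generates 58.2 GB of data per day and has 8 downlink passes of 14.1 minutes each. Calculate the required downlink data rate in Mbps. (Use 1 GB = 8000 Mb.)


total contact time = 8 * 14.1 * 60 = 6768.0000 s
data = 58.2 GB = 465600.0000 Mb
rate = 465600.0000 / 6768.0000 = 68.7943 Mbps

68.7943 Mbps


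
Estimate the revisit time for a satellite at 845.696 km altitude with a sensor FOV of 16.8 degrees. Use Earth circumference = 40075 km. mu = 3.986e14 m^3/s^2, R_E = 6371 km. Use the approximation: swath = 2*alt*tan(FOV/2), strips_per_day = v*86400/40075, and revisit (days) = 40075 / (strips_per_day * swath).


swath = 2*845.696*tan(0.1466077) = 249.7630 km
v = sqrt(mu/r) = 7431.8929 m/s = 7.4319 km/s
strips/day = v*86400/40075 = 7.4319*86400/40075 = 16.0228
coverage/day = strips * swath = 16.0228 * 249.7630 = 4001.9147 km
revisit = 40075 / 4001.9147 = 10.0140 days

10.0140 days


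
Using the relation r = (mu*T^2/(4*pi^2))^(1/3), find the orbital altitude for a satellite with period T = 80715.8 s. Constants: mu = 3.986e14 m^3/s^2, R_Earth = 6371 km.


T = 80715.8 s
r = (mu*T^2/(4*pi^2))^(1/3) = (3.986e14 * 80715.8^2 / (4*pi^2))^(1/3)
r = 4.0367472e+07 m = 40367.4723 km
alt = r - R_E = 40367.4723 - 6371 = 33996.4723 km

33996.4723 km


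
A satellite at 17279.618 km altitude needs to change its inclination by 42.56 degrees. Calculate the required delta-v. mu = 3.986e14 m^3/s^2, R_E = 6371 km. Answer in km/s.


r = 23650.6180 km = 2.3650618e+07 m
V = sqrt(mu/r) = 4105.3236 m/s
di = 42.56 deg = 0.7428121 rad
dV = 2*V*sin(di/2) = 2*4105.3236*sin(0.3714061)
dV = 2979.8573 m/s = 2.9799 km/s

2.9799 km/s


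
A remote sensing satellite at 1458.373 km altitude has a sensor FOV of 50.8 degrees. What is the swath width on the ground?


FOV = 50.8 deg = 0.8866273 rad
swath = 2 * alt * tan(FOV/2) = 2 * 1458.373 * tan(0.4433136)
swath = 2 * 1458.373 * 0.4748349
swath = 1384.9728 km

1384.9728 km


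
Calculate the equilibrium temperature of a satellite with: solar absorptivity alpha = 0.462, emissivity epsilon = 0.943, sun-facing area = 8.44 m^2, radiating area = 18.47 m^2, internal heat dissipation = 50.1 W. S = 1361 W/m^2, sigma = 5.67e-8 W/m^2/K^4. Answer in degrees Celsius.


Numerator = alpha*S*A_sun + Q_int = 0.462*1361*8.44 + 50.1 = 5357.0201 W
Denominator = eps*sigma*A_rad = 0.943*5.67e-8*18.47 = 9.8755581e-07 W/K^4
T^4 = 5.4245239e+09 K^4
T = 271.3879 K = -1.7621 C

-1.7621 degrees Celsius


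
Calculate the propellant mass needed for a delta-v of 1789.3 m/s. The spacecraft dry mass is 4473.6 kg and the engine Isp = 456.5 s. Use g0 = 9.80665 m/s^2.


ve = Isp * g0 = 456.5 * 9.80665 = 4476.735725 m/s
mass ratio = exp(dv/ve) = exp(1789.3/4476.735725) = 1.49136014
m_prop = m_dry * (mr - 1) = 4473.6 * (1.49136014 - 1)
m_prop = 2198.1487 kg

2198.1487 kg


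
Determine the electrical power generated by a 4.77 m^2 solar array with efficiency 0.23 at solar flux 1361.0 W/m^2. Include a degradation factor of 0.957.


P = area * eta * S * degradation
P = 4.77 * 0.23 * 1361.0 * 0.957
P = 1428.9475 W

1428.9475 W


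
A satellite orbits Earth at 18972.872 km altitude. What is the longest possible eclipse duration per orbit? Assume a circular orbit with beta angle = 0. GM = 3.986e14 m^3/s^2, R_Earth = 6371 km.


r = 25343.8720 km
T = 669.2208 min
Eclipse fraction = arcsin(R_E/r)/pi = arcsin(6371.0000/25343.8720)/pi
= arcsin(0.2513823)/pi = 0.08088513
Eclipse duration = 0.08088513 * 669.2208 = 54.1300 min

54.1300 minutes


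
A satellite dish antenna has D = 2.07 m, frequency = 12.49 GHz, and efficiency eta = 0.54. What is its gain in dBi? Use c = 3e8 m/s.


lambda = c/f = 3e8 / 1.249e+10 = 0.02401922 m
G = eta*(pi*D/lambda)^2 = 0.54*(pi*2.07/0.02401922)^2
G = 39583.7161 (linear)
G = 10*log10(39583.7161) = 45.9752 dBi

45.9752 dBi


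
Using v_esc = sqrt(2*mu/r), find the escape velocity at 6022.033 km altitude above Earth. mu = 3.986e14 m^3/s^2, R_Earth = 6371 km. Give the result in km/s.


r = 6371.0 + 6022.033 = 12393.0330 km = 1.2393033e+07 m
v_esc = sqrt(2*mu/r) = sqrt(2*3.986e14 / 1.2393033e+07)
v_esc = 8020.3781 m/s = 8.0204 km/s

8.0204 km/s


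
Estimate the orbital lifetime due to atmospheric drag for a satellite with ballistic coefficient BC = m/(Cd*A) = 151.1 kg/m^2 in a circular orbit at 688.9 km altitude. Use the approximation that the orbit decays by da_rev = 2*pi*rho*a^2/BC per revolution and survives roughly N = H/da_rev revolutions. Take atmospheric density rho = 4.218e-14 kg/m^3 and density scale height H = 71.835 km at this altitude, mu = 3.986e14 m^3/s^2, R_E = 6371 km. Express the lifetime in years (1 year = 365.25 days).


a = R_E + alt = 7059.9000 km = 7.0599e+06 m
da_rev = 2*pi*rho*a^2/BC = 2*pi*4.218e-14*(7.0599e+06)^2/151.1 = 0.087421666 m per revolution
N = H/da_rev = 71835.0000 m / 0.087421666 m = 821707.0585 revolutions
P = 2*pi*sqrt(a^3/mu) = 5903.4929 s
lifetime = N*P = 821707.0585 * 5903.4929 = 4.8509418e+09 s = 56145.1596 days
years = 56145.1596 / 365.25 = 153.7171 years

153.7171 years


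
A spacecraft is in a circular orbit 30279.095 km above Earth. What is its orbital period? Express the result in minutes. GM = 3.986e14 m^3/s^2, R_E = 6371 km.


r = 36650.0950 km = 3.6650095e+07 m
T = 2*pi*sqrt(r^3/mu) = 2*pi*sqrt(4.9229487e+22 / 3.986e14)
T = 69827.0795 s = 1163.7847 min

1163.7847 minutes


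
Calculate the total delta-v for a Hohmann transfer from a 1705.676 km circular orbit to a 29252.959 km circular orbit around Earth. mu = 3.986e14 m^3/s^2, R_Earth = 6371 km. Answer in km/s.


r1 = 8076.6760 km = 8.076676e+06 m
r2 = 35623.9590 km = 3.5623959e+07 m
dv1 = sqrt(mu/r1)*(sqrt(2*r2/(r1+r2)) - 1) = 1944.9463 m/s
dv2 = sqrt(mu/r2)*(1 - sqrt(2*r1/(r1+r2))) = 1311.3198 m/s
total dv = |dv1| + |dv2| = 1944.9463 + 1311.3198 = 3256.2661 m/s = 3.2563 km/s

3.2563 km/s


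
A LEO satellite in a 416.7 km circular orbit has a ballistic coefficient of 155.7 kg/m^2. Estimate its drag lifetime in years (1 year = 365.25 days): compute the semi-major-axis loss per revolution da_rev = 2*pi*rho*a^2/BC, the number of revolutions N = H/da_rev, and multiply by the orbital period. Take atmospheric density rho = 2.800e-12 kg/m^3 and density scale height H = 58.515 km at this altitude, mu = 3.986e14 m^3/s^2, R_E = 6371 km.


a = R_E + alt = 6787.7000 km = 6.7877e+06 m
da_rev = 2*pi*rho*a^2/BC = 2*pi*2.800e-12*(6.7877e+06)^2/155.7 = 5.205885 m per revolution
N = H/da_rev = 58515.0000 m / 5.205885 m = 11240.1639 revolutions
P = 2*pi*sqrt(a^3/mu) = 5565.3846 s
lifetime = N*P = 11240.1639 * 5565.3846 = 6.2555835e+07 s = 724.0259 days
years = 724.0259 / 365.25 = 1.9823 years

1.9823 years


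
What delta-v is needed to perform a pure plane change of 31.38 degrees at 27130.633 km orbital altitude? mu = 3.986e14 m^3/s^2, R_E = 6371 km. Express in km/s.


r = 33501.6330 km = 3.3501633e+07 m
V = sqrt(mu/r) = 3449.3373 m/s
di = 31.38 deg = 0.5476843 rad
dV = 2*V*sin(di/2) = 2*3449.3373*sin(0.2738422)
dV = 1865.6252 m/s = 1.8656 km/s

1.8656 km/s


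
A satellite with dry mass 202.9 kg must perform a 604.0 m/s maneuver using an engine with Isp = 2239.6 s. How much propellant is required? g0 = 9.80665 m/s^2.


ve = Isp * g0 = 2239.6 * 9.80665 = 21962.973340 m/s
mass ratio = exp(dv/ve) = exp(604.0/21962.973340) = 1.02788247
m_prop = m_dry * (mr - 1) = 202.9 * (1.02788247 - 1)
m_prop = 5.6574 kg

5.6574 kg


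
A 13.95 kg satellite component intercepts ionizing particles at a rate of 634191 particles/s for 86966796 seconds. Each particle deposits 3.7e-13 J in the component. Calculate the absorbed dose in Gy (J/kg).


Total energy deposited = rate * time * E_per
  = 634191 * 86966796 * 3.7e-13 = 20.4068 J
Dose = E_total / mass = 20.4068 / 13.95
Dose = 1.4629 Gy

1.4629 Gy


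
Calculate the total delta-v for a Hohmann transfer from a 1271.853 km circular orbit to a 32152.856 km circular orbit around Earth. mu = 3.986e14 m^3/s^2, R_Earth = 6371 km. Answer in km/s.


r1 = 7642.8530 km = 7.642853e+06 m
r2 = 38523.8560 km = 3.8523856e+07 m
dv1 = sqrt(mu/r1)*(sqrt(2*r2/(r1+r2)) - 1) = 2107.7316 m/s
dv2 = sqrt(mu/r2)*(1 - sqrt(2*r1/(r1+r2))) = 1365.7535 m/s
total dv = |dv1| + |dv2| = 2107.7316 + 1365.7535 = 3473.4851 m/s = 3.4735 km/s

3.4735 km/s


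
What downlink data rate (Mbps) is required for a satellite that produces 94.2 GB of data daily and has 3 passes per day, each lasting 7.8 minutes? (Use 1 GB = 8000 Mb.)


total contact time = 3 * 7.8 * 60 = 1404.0000 s
data = 94.2 GB = 753600.0000 Mb
rate = 753600.0000 / 1404.0000 = 536.7521 Mbps

536.7521 Mbps


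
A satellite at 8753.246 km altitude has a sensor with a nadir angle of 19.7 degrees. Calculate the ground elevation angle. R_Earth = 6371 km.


r = R_E + alt = 15124.2460 km
Law of sines in the satellite / Earth-center / ground-point triangle:
  sin(nadir)/R_E = sin(90 + el)/r  =>  cos(el) = (r/R_E)*sin(nadir)
cos(el) = (15124.2460 / 6371.0000) * sin(19.7 deg) = 0.8002373
el = arccos(0.8002373) = 36.8472 deg
(Earth-central angle = 90 - nadir - el = 33.4528 deg)

36.8472 degrees


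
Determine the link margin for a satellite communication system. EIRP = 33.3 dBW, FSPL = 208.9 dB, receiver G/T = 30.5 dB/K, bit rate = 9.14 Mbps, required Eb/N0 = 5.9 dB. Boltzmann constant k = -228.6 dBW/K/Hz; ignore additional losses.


C/N0 = EIRP - FSPL + G/T - k = 33.3 - 208.9 + 30.5 - (-228.6)
C/N0 = 83.5000 dB-Hz
R_b = 9.14 Mbps = 9.14e+06 bps -> 10*log10(R_b) = 69.6095 dB-Hz
Eb/N0 = C/N0 - 10*log10(R_b) = 83.5000 - 69.6095 = 13.8905 dB
Margin = Eb/N0 - Eb/N0_req = 13.8905 - 5.9 = 7.9905 dB (link closes)

7.9905 dB


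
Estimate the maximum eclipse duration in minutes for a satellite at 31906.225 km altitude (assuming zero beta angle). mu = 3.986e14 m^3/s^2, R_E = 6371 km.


r = 38277.2250 km
T = 1242.1403 min
Eclipse fraction = arcsin(R_E/r)/pi = arcsin(6371.0000/38277.2250)/pi
= arcsin(0.1664436)/pi = 0.05322838
Eclipse duration = 0.05322838 * 1242.1403 = 66.1171 min

66.1171 minutes


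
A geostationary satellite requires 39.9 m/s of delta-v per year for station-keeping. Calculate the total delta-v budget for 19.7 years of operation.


dV = rate * years = 39.9 * 19.7
dV = 786.0300 m/s

786.0300 m/s


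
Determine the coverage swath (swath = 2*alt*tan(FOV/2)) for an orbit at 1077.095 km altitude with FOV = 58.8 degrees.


FOV = 58.8 deg = 1.0263 rad
swath = 2 * alt * tan(FOV/2) = 2 * 1077.095 * tan(0.5131268)
swath = 2 * 1077.095 * 0.563471
swath = 1213.8237 km

1213.8237 km


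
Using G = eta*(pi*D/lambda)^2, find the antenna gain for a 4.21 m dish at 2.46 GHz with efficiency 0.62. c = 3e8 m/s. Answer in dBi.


lambda = c/f = 3e8 / 2.46e+09 = 0.1219512 m
G = eta*(pi*D/lambda)^2 = 0.62*(pi*4.21/0.1219512)^2
G = 7292.6158 (linear)
G = 10*log10(7292.6158) = 38.6288 dBi

38.6288 dBi


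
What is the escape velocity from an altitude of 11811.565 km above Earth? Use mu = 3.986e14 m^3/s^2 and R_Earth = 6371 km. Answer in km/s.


r = 6371.0 + 11811.565 = 18182.5650 km = 1.8182565e+07 m
v_esc = sqrt(2*mu/r) = sqrt(2*3.986e14 / 1.8182565e+07)
v_esc = 6621.4952 m/s = 6.6215 km/s

6.6215 km/s


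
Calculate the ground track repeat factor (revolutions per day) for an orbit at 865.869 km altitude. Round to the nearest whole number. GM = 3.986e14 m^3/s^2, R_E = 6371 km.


r = 7.236869e+06 m
T = 2*pi*sqrt(r^3/mu) = 6126.8506 s = 102.1142 min
revs/day = 1440 / 102.1142 = 14.1019
Rounded: 14 revolutions per day

14 revolutions per day


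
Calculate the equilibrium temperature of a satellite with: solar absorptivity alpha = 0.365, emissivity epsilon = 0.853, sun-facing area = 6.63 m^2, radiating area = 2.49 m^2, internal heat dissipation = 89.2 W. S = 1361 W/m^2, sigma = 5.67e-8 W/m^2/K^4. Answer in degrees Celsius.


Numerator = alpha*S*A_sun + Q_int = 0.365*1361*6.63 + 89.2 = 3382.7519 W
Denominator = eps*sigma*A_rad = 0.853*5.67e-8*2.49 = 1.204291e-07 W/K^4
T^4 = 2.8089158e+10 K^4
T = 409.3876 K = 136.2376 C

136.2376 degrees Celsius


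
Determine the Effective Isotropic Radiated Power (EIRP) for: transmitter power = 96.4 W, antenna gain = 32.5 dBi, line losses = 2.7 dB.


Pt = 96.4 W = 19.8408 dBW
EIRP = Pt_dBW + Gt - losses = 19.8408 + 32.5 - 2.7 = 49.6408 dBW

49.6408 dBW


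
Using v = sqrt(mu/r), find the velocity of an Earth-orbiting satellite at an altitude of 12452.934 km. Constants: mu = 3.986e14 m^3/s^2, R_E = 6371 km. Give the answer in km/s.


r = R_E + alt = 6371.0 + 12452.934 = 18823.9340 km = 1.8823934e+07 m
v = sqrt(mu/r) = sqrt(3.986e14 / 1.8823934e+07) = 4601.6486 m/s = 4.6016 km/s

4.6016 km/s


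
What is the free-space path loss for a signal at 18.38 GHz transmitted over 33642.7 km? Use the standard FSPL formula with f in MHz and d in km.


f = 18.38 GHz = 18380.0000 MHz
d = 33642.7 km
FSPL = 32.44 + 20*log10(18380.0000) + 20*log10(33642.7)
FSPL = 32.44 + 85.2869 + 90.5378
FSPL = 208.2647 dB

208.2647 dB


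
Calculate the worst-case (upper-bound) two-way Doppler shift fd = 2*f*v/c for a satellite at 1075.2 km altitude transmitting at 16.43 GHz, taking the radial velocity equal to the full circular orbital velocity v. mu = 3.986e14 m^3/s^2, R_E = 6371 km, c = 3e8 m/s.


r = 7.4462e+06 m
v = sqrt(mu/r) = 7316.4650 m/s (worst-case radial velocity)
f = 16.43 GHz = 1.643e+10 Hz
fd = 2*f*v/c = 2*1.643e+10*7316.4650/3.0e+08
fd = 801396.7985 Hz

801396.7985 Hz


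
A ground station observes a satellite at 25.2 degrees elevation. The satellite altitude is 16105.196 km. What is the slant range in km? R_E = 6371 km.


h = 16105.196 km, el = 25.2 deg
d = -R_E*sin(el) + sqrt((R_E*sin(el))^2 + 2*R_E*h + h^2)
d = -6371.0000*sin(0.439823) + sqrt((6371.0000*0.4257793)^2 + 2*6371.0000*16105.196 + 16105.196^2)
d = 19011.7280 km

19011.7280 km


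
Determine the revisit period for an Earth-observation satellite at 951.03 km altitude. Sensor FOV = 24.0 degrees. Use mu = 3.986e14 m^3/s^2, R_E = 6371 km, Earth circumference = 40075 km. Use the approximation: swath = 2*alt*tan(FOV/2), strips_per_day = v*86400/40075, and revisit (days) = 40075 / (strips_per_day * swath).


swath = 2*951.03*tan(0.2094395) = 404.2953 km
v = sqrt(mu/r) = 7378.2420 m/s = 7.3782 km/s
strips/day = v*86400/40075 = 7.3782*86400/40075 = 15.9072
coverage/day = strips * swath = 15.9072 * 404.2953 = 6431.1973 km
revisit = 40075 / 6431.1973 = 6.2313 days

6.2313 days


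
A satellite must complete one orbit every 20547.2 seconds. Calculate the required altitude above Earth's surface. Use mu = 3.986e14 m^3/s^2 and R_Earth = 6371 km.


T = 20547.2 s
r = (mu*T^2/(4*pi^2))^(1/3) = (3.986e14 * 20547.2^2 / (4*pi^2))^(1/3)
r = 1.6214154e+07 m = 16214.1537 km
alt = r - R_E = 16214.1537 - 6371 = 9843.1537 km

9843.1537 km


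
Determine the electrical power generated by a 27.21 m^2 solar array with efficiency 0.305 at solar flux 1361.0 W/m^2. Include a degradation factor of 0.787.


P = area * eta * S * degradation
P = 27.21 * 0.305 * 1361.0 * 0.787
P = 8889.1705 W

8889.1705 W


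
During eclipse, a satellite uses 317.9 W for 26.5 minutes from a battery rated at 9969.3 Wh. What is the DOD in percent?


E_used = P * t / 60 = 317.9 * 26.5 / 60 = 140.4058 Wh
DOD = E_used / E_total * 100 = 140.4058 / 9969.3 * 100
DOD = 1.4084 %

1.4084 %


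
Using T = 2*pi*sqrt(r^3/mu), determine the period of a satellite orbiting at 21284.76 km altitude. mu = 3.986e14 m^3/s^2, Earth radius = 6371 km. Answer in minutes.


r = 27655.7600 km = 2.765576e+07 m
T = 2*pi*sqrt(r^3/mu) = 2*pi*sqrt(2.1152261e+22 / 3.986e14)
T = 45770.9175 s = 762.8486 min

762.8486 minutes


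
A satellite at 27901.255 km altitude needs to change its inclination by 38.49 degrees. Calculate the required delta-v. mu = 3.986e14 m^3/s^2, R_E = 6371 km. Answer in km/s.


r = 34272.2550 km = 3.4272255e+07 m
V = sqrt(mu/r) = 3410.3371 m/s
di = 38.49 deg = 0.6717772 rad
dV = 2*V*sin(di/2) = 2*3410.3371*sin(0.3358886)
dV = 2248.1505 m/s = 2.2482 km/s

2.2482 km/s


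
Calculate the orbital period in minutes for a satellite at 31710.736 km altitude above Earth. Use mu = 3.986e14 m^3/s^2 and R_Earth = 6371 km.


r = 38081.7360 km = 3.8081736e+07 m
T = 2*pi*sqrt(r^3/mu) = 2*pi*sqrt(5.5226843e+22 / 3.986e14)
T = 73958.1992 s = 1232.6367 min

1232.6367 minutes


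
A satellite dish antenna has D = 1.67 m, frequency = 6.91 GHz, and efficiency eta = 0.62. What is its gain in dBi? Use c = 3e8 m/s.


lambda = c/f = 3e8 / 6.91e+09 = 0.04341534 m
G = eta*(pi*D/lambda)^2 = 0.62*(pi*1.67/0.04341534)^2
G = 9053.9473 (linear)
G = 10*log10(9053.9473) = 39.5684 dBi

39.5684 dBi


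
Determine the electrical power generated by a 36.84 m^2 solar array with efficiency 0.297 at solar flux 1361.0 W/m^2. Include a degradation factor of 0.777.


P = area * eta * S * degradation
P = 36.84 * 0.297 * 1361.0 * 0.777
P = 11570.5823 W

11570.5823 W


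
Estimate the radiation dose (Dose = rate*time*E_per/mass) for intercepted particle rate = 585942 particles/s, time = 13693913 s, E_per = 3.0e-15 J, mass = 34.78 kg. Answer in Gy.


Total energy deposited = rate * time * E_per
  = 585942 * 13693913 * 3.0e-15 = 0.02407152 J
Dose = E_total / mass = 0.02407152 / 34.78
Dose = 6.92108e-04 Gy

6.9211e-04 Gy


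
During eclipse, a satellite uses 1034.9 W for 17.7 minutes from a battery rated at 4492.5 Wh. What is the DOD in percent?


E_used = P * t / 60 = 1034.9 * 17.7 / 60 = 305.2955 Wh
DOD = E_used / E_total * 100 = 305.2955 / 4492.5 * 100
DOD = 6.7957 %

6.7957 %


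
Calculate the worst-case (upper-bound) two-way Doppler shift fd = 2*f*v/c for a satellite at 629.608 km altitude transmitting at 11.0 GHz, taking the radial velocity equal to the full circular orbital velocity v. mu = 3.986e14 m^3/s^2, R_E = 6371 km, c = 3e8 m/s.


r = 7.000608e+06 m
v = sqrt(mu/r) = 7545.7214 m/s (worst-case radial velocity)
f = 11.0 GHz = 1.1e+10 Hz
fd = 2*f*v/c = 2*1.1e+10*7545.7214/3.0e+08
fd = 553352.9038 Hz

553352.9038 Hz


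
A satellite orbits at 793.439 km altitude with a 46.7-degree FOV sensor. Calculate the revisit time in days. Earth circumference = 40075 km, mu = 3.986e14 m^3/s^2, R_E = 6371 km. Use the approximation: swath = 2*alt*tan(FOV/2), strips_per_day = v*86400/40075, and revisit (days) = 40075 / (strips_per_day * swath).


swath = 2*793.439*tan(0.4075344) = 685.0599 km
v = sqrt(mu/r) = 7458.9475 m/s = 7.4589 km/s
strips/day = v*86400/40075 = 7.4589*86400/40075 = 16.0812
coverage/day = strips * swath = 16.0812 * 685.0599 = 11016.5680 km
revisit = 40075 / 11016.5680 = 3.6377 days

3.6377 days


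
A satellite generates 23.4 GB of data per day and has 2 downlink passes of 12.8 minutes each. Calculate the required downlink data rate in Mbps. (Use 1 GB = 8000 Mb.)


total contact time = 2 * 12.8 * 60 = 1536.0000 s
data = 23.4 GB = 187200.0000 Mb
rate = 187200.0000 / 1536.0000 = 121.8750 Mbps

121.8750 Mbps


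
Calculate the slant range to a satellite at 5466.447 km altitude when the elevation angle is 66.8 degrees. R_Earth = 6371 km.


h = 5466.447 km, el = 66.8 deg
d = -R_E*sin(el) + sqrt((R_E*sin(el))^2 + 2*R_E*h + h^2)
d = -6371.0000*sin(1.1659) + sqrt((6371.0000*0.9191353)^2 + 2*6371.0000*5466.447 + 5466.447^2)
d = 5712.5091 km

5712.5091 km


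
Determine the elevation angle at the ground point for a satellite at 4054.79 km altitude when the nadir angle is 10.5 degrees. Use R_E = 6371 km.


r = R_E + alt = 10425.7900 km
Law of sines in the satellite / Earth-center / ground-point triangle:
  sin(nadir)/R_E = sin(90 + el)/r  =>  cos(el) = (r/R_E)*sin(nadir)
cos(el) = (10425.7900 / 6371.0000) * sin(10.5 deg) = 0.2982184
el = arccos(0.2982184) = 72.6494 deg
(Earth-central angle = 90 - nadir - el = 6.8506 deg)

72.6494 degrees


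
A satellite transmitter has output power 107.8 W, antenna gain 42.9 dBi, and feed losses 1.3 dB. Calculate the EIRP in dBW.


Pt = 107.8 W = 20.3262 dBW
EIRP = Pt_dBW + Gt - losses = 20.3262 + 42.9 - 1.3 = 61.9262 dBW

61.9262 dBW


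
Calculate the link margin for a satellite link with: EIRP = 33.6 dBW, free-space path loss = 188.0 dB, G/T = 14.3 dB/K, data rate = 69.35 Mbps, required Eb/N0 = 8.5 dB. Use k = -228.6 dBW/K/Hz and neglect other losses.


C/N0 = EIRP - FSPL + G/T - k = 33.6 - 188.0 + 14.3 - (-228.6)
C/N0 = 88.5000 dB-Hz
R_b = 69.35 Mbps = 6.935e+07 bps -> 10*log10(R_b) = 78.4105 dB-Hz
Eb/N0 = C/N0 - 10*log10(R_b) = 88.5000 - 78.4105 = 10.0895 dB
Margin = Eb/N0 - Eb/N0_req = 10.0895 - 8.5 = 1.5895 dB (link closes)

1.5895 dB


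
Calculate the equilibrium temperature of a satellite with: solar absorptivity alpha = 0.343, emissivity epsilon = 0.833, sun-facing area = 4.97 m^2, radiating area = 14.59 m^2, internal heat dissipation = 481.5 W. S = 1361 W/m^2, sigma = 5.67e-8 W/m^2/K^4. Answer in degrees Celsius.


Numerator = alpha*S*A_sun + Q_int = 0.343*1361*4.97 + 481.5 = 2801.6103 W
Denominator = eps*sigma*A_rad = 0.833*5.67e-8*14.59 = 6.8910175e-07 W/K^4
T^4 = 4.0655974e+09 K^4
T = 252.5115 K = -20.6385 C

-20.6385 degrees Celsius


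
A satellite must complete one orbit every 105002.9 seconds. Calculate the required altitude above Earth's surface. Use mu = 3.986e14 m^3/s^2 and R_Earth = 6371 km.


T = 105002.9 s
r = (mu*T^2/(4*pi^2))^(1/3) = (3.986e14 * 105002.9^2 / (4*pi^2))^(1/3)
r = 4.810535e+07 m = 48105.3503 km
alt = r - R_E = 48105.3503 - 6371 = 41734.3503 km

41734.3503 km


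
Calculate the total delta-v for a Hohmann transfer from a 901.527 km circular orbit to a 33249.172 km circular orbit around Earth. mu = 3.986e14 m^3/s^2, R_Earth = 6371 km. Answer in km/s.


r1 = 7272.5270 km = 7.272527e+06 m
r2 = 39620.1720 km = 3.9620172e+07 m
dv1 = sqrt(mu/r1)*(sqrt(2*r2/(r1+r2)) - 1) = 2220.4882 m/s
dv2 = sqrt(mu/r2)*(1 - sqrt(2*r1/(r1+r2))) = 1405.3265 m/s
total dv = |dv1| + |dv2| = 2220.4882 + 1405.3265 = 3625.8146 m/s = 3.6258 km/s

3.6258 km/s


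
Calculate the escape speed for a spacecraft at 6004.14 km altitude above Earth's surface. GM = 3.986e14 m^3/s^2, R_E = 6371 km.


r = 6371.0 + 6004.14 = 12375.1400 km = 1.237514e+07 m
v_esc = sqrt(2*mu/r) = sqrt(2*3.986e14 / 1.237514e+07)
v_esc = 8026.1743 m/s = 8.0262 km/s

8.0262 km/s


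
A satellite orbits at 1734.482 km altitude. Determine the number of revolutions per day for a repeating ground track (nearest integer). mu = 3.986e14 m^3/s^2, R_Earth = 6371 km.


r = 8.105482e+06 m
T = 2*pi*sqrt(r^3/mu) = 7262.3887 s = 121.0398 min
revs/day = 1440 / 121.0398 = 11.8969
Rounded: 12 revolutions per day

12 revolutions per day


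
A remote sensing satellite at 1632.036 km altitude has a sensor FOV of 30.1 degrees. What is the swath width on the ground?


FOV = 30.1 deg = 0.5253441 rad
swath = 2 * alt * tan(FOV/2) = 2 * 1632.036 * tan(0.2626721)
swath = 2 * 1632.036 * 0.2688847
swath = 877.6591 km

877.6591 km


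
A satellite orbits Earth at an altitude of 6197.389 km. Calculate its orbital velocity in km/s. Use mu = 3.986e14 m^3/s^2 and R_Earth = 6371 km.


r = R_E + alt = 6371.0 + 6197.389 = 12568.3890 km = 1.2568389e+07 m
v = sqrt(mu/r) = sqrt(3.986e14 / 1.2568389e+07) = 5631.5616 m/s = 5.6316 km/s

5.6316 km/s


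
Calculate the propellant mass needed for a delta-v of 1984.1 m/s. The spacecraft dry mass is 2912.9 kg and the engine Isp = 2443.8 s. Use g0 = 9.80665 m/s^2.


ve = Isp * g0 = 2443.8 * 9.80665 = 23965.491270 m/s
mass ratio = exp(dv/ve) = exp(1984.1/23965.491270) = 1.08631352
m_prop = m_dry * (mr - 1) = 2912.9 * (1.08631352 - 1)
m_prop = 251.4227 kg

251.4227 kg


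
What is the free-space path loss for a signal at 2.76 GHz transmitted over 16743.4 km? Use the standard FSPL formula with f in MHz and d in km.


f = 2.76 GHz = 2760.0000 MHz
d = 16743.4 km
FSPL = 32.44 + 20*log10(2760.0000) + 20*log10(16743.4)
FSPL = 32.44 + 68.8182 + 84.4769
FSPL = 185.7351 dB

185.7351 dB


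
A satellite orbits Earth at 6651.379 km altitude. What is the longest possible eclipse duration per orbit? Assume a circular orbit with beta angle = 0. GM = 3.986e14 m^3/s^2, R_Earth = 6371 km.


r = 13022.3790 km
T = 246.4878 min
Eclipse fraction = arcsin(R_E/r)/pi = arcsin(6371.0000/13022.3790)/pi
= arcsin(0.4892347)/pi = 0.1627239
Eclipse duration = 0.1627239 * 246.4878 = 40.1094 min

40.1094 minutes


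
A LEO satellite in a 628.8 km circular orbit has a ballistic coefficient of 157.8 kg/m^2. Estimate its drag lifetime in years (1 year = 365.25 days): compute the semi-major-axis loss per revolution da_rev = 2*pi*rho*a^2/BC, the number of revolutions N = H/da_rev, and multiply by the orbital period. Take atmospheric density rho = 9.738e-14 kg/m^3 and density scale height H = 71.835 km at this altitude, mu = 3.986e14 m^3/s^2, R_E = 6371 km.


a = R_E + alt = 6999.8000 km = 6.9998e+06 m
da_rev = 2*pi*rho*a^2/BC = 2*pi*9.738e-14*(6.9998e+06)^2/157.8 = 0.189982633 m per revolution
N = H/da_rev = 71835.0000 m / 0.189982633 m = 378113.5088 revolutions
P = 2*pi*sqrt(a^3/mu) = 5828.2701 s
lifetime = N*P = 378113.5088 * 5828.2701 = 2.2037476e+09 s = 25506.3385 days
years = 25506.3385 / 365.25 = 69.8325 years

69.8325 years


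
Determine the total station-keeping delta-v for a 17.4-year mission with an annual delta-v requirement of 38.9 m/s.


dV = rate * years = 38.9 * 17.4
dV = 676.8600 m/s

676.8600 m/s


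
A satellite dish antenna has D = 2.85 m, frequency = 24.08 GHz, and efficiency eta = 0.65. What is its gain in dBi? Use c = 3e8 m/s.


lambda = c/f = 3e8 / 2.408e+10 = 0.01245847 m
G = eta*(pi*D/lambda)^2 = 0.65*(pi*2.85/0.01245847)^2
G = 335716.9569 (linear)
G = 10*log10(335716.9569) = 55.2597 dBi

55.2597 dBi


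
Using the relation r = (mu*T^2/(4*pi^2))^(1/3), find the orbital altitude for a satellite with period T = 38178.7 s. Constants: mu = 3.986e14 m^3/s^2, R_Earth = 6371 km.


T = 38178.7 s
r = (mu*T^2/(4*pi^2))^(1/3) = (3.986e14 * 38178.7^2 / (4*pi^2))^(1/3)
r = 2.4506048e+07 m = 24506.0478 km
alt = r - R_E = 24506.0478 - 6371 = 18135.0478 km

18135.0478 km


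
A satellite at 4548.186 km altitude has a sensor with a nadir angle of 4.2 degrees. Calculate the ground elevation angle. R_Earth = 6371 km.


r = R_E + alt = 10919.1860 km
Law of sines in the satellite / Earth-center / ground-point triangle:
  sin(nadir)/R_E = sin(90 + el)/r  =>  cos(el) = (r/R_E)*sin(nadir)
cos(el) = (10919.1860 / 6371.0000) * sin(4.2 deg) = 0.1255221
el = arccos(0.1255221) = 82.7891 deg
(Earth-central angle = 90 - nadir - el = 3.0109 deg)

82.7891 degrees


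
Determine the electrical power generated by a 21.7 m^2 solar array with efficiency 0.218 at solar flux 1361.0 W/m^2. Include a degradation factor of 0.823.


P = area * eta * S * degradation
P = 21.7 * 0.218 * 1361.0 * 0.823
P = 5298.7593 W

5298.7593 W


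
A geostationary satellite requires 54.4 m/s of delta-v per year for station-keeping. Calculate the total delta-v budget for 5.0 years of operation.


dV = rate * years = 54.4 * 5.0
dV = 272.0000 m/s

272.0000 m/s


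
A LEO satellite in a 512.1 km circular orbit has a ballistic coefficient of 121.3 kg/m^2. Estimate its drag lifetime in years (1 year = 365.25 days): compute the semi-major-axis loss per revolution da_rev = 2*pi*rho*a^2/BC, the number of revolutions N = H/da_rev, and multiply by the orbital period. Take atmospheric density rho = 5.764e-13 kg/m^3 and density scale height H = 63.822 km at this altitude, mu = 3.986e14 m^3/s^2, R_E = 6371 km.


a = R_E + alt = 6883.1000 km = 6.8831e+06 m
da_rev = 2*pi*rho*a^2/BC = 2*pi*5.764e-13*(6.8831e+06)^2/121.3 = 1.414527 m per revolution
N = H/da_rev = 63822.0000 m / 1.414527 m = 45118.9736 revolutions
P = 2*pi*sqrt(a^3/mu) = 5683.1267 s
lifetime = N*P = 45118.9736 * 5683.1267 = 2.5641684e+08 s = 2967.7876 days
years = 2967.7876 / 365.25 = 8.1254 years

8.1254 years


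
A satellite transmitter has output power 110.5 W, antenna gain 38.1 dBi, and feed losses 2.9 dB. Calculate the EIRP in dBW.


Pt = 110.5 W = 20.4336 dBW
EIRP = Pt_dBW + Gt - losses = 20.4336 + 38.1 - 2.9 = 55.6336 dBW

55.6336 dBW


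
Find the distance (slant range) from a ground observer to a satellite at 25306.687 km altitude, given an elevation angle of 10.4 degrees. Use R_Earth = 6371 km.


h = 25306.687 km, el = 10.4 deg
d = -R_E*sin(el) + sqrt((R_E*sin(el))^2 + 2*R_E*h + h^2)
d = -6371.0000*sin(0.1815142) + sqrt((6371.0000*0.1805191)^2 + 2*6371.0000*25306.687 + 25306.687^2)
d = 29901.6261 km

29901.6261 km


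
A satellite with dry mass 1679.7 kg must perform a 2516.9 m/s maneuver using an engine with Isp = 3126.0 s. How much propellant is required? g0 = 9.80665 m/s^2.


ve = Isp * g0 = 3126.0 * 9.80665 = 30655.587900 m/s
mass ratio = exp(dv/ve) = exp(2516.9/30655.587900) = 1.08556706
m_prop = m_dry * (mr - 1) = 1679.7 * (1.08556706 - 1)
m_prop = 143.7270 kg

143.7270 kg


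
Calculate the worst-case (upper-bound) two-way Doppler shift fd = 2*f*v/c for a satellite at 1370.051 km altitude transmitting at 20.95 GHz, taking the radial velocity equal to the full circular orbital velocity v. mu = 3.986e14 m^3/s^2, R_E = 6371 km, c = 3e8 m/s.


r = 7.741051e+06 m
v = sqrt(mu/r) = 7175.7729 m/s (worst-case radial velocity)
f = 20.95 GHz = 2.095e+10 Hz
fd = 2*f*v/c = 2*2.095e+10*7175.7729/3.0e+08
fd = 1.0022163e+06 Hz

1.0022e+06 Hz


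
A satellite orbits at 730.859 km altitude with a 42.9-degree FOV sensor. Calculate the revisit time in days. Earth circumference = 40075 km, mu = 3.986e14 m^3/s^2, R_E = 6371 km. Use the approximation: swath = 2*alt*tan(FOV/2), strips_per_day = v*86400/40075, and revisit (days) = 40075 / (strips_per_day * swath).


swath = 2*730.859*tan(0.3743731) = 574.3130 km
v = sqrt(mu/r) = 7491.7388 m/s = 7.4917 km/s
strips/day = v*86400/40075 = 7.4917*86400/40075 = 16.1519
coverage/day = strips * swath = 16.1519 * 574.3130 = 9276.2298 km
revisit = 40075 / 9276.2298 = 4.3202 days

4.3202 days


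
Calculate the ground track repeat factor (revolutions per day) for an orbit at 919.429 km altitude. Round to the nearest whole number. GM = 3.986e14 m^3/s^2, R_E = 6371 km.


r = 7.290429e+06 m
T = 2*pi*sqrt(r^3/mu) = 6194.9934 s = 103.2499 min
revs/day = 1440 / 103.2499 = 13.9467
Rounded: 14 revolutions per day

14 revolutions per day


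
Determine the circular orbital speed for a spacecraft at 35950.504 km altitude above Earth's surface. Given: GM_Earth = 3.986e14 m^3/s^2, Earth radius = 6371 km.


r = R_E + alt = 6371.0 + 35950.504 = 42321.5040 km = 4.2321504e+07 m
v = sqrt(mu/r) = sqrt(3.986e14 / 4.2321504e+07) = 3068.9379 m/s = 3.0689 km/s

3.0689 km/s


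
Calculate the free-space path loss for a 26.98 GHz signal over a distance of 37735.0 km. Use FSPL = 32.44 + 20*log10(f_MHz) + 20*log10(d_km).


f = 26.98 GHz = 26980.0000 MHz
d = 37735.0 km
FSPL = 32.44 + 20*log10(26980.0000) + 20*log10(37735.0)
FSPL = 32.44 + 88.6208 + 91.5349
FSPL = 212.5957 dB

212.5957 dB


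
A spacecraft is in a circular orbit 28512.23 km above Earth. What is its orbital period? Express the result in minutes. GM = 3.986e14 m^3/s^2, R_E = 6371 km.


r = 34883.2300 km = 3.488323e+07 m
T = 2*pi*sqrt(r^3/mu) = 2*pi*sqrt(4.24473e+22 / 3.986e14)
T = 64838.9926 s = 1080.6499 min

1080.6499 minutes


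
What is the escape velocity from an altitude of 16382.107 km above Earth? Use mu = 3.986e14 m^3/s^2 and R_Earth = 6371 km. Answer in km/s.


r = 6371.0 + 16382.107 = 22753.1070 km = 2.2753107e+07 m
v_esc = sqrt(2*mu/r) = sqrt(2*3.986e14 / 2.2753107e+07)
v_esc = 5919.2038 m/s = 5.9192 km/s

5.9192 km/s
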